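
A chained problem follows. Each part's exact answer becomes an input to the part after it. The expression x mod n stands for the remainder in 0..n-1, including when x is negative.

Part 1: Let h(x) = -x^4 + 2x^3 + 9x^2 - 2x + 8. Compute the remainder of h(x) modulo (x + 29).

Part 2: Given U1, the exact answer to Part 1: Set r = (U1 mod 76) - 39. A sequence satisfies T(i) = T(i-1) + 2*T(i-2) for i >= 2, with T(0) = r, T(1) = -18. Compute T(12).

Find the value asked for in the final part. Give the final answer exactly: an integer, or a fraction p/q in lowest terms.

Part 1: remainder = value at the root: -1*(-29)^4 + 2*(-29)^3 + 9*(-29)^2 - 2*(-29)^1 + 8 = (-707281) + (-48778) + (7569) + (58) + (8) = -748424; answer -748424
Part 2: U1 = -748424; r = -15; T(2) = 1*(-18) + 2*(-15) = -48; iterating: T(2)=-48, T(3)=-84, T(4)=-180, T(5)=-348, T(6)=-708, T(7)=-1404, T(8)=-2820, T(9)=-5628, T(10)=-11268, T(11)=-22524, T(12)=-45060; answer -45060

-45060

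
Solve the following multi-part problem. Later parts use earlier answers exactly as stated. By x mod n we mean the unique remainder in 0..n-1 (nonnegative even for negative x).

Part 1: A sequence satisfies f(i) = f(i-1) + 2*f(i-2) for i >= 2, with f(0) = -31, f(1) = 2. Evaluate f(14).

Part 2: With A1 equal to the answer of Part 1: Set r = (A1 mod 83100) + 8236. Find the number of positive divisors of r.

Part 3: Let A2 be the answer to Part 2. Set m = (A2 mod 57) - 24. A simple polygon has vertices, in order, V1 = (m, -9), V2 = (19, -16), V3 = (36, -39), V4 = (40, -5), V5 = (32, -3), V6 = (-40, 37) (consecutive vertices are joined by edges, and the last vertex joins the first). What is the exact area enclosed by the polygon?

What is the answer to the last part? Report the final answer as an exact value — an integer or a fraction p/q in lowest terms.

1743

Part 1: f(2) = 1*(2) + 2*(-31) = -60; iterating: f(2)=-60, f(3)=-56, f(4)=-176, f(5)=-288, f(6)=-640, f(7)=-1216, f(8)=-2496, f(9)=-4928, f(10)=-9920, f(11)=-19776, f(12)=-39616, f(13)=-79168, f(14)=-158400; answer -158400
Part 2: A1 = -158400; r = 16036; 16036 = 2^2 * 19 * 211; number of divisors = (2+1) * (1+1) * (1+1) = 12; answer 12
Part 3: A2 = 12; m = -12; cross terms: (-12*-16 - 19*-9)=363, (19*-39 - 36*-16)=-165, (36*-5 - 40*-39)=1380, (40*-3 - 32*-5)=40, (32*37 - -40*-3)=1064, (-40*-9 - -12*37)=804; twice the area = |3486| = 3486; area = 1743; answer 1743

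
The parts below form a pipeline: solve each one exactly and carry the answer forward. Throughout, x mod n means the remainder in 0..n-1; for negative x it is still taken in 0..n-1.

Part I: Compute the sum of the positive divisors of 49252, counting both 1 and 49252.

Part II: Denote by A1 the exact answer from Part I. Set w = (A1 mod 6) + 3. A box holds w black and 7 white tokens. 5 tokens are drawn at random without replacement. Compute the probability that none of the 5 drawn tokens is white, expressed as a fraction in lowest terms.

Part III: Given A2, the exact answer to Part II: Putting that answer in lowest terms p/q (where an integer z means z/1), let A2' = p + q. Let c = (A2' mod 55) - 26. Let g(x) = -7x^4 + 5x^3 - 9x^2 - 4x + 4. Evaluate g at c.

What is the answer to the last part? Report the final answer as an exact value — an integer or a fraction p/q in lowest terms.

Part I: 49252 = 2^2 * 7 * 1759; sigma = (1 + 2 + 4) * (1 + 7) * (1 + 1759) = 7 * 8 * 1760 = 98560; answer 98560
Part II: A1 = 98560; w = 7; total draws C(14,5) = 2002; favorable C(7,5) = 21; P = 3/286; answer 3/286
Part III: A2 = 3/286; threaded value p + q = 289; c = -12; -7*(-12)^4 + 5*(-12)^3 - 9*(-12)^2 - 4*(-12)^1 + 4 = (-145152) + (-8640) + (-1296) + (48) + (4) = -155036; answer -155036

-155036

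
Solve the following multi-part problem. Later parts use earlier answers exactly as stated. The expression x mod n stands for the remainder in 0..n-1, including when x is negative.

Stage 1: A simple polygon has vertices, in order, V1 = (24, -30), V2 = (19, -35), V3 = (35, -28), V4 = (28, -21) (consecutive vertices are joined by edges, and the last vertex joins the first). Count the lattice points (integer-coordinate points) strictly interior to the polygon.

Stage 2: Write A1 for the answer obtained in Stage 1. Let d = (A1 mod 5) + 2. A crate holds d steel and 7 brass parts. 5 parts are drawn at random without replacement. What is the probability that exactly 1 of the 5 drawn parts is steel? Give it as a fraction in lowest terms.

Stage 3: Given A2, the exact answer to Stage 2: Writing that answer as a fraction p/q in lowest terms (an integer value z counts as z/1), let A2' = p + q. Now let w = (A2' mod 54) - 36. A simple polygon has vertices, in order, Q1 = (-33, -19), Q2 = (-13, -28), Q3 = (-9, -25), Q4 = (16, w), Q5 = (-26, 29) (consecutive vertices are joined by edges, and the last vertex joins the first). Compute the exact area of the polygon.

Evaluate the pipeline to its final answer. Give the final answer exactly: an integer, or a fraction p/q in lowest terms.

1592

Stage 1: cross terms: (24*-35 - 19*-30)=-270, (19*-28 - 35*-35)=693, (35*-21 - 28*-28)=49, (28*-30 - 24*-21)=-336; twice the area = |136| = 136; area = 68; boundary points = 5 + 1 + 7 + 1 = 14; strictly interior points = area - boundary/2 + 1 = 62; answer 62
Stage 2: A1 = 62; d = 4; total draws C(11,5) = 462; favorable C(4,1)*C(7,4) = 140; P = 10/33; answer 10/33
Stage 3: A2 = 10/33; threaded value p + q = 43; w = 7; cross terms: (-33*-28 - -13*-19)=677, (-13*-25 - -9*-28)=73, (-9*7 - 16*-25)=337, (16*29 - -26*7)=646, (-26*-19 - -33*29)=1451; twice the area = |3184| = 3184; area = 1592; answer 1592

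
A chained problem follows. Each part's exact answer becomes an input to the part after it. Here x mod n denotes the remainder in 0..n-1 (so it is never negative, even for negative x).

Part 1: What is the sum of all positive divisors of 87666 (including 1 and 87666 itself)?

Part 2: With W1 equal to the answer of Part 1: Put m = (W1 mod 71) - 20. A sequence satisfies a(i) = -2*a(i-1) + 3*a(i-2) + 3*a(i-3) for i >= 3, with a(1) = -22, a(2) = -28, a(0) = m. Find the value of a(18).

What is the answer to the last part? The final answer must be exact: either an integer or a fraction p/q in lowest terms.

Part 1: 87666 = 2 * 3 * 19 * 769; sigma = (1 + 2) * (1 + 3) * (1 + 19) * (1 + 769) = 3 * 4 * 20 * 770 = 184800; answer 184800
Part 2: W1 = 184800; m = 38; a(3) = -2*(-28) + 3*(-22) + 3*(38) = 104; iterating: a(3)=104, a(4)=-358, a(5)=944, a(6)=-2650, a(7)=7058, a(8)=-19234, a(9)=51692, a(10)=-139912, a(11)=377198, a(12)=-1019056, a(13)=2749970, a(14)=-7425514, a(15)=20043770, a(16)=-54114172, a(17)=146083112, a(18)=-394377430; answer -394377430

-394377430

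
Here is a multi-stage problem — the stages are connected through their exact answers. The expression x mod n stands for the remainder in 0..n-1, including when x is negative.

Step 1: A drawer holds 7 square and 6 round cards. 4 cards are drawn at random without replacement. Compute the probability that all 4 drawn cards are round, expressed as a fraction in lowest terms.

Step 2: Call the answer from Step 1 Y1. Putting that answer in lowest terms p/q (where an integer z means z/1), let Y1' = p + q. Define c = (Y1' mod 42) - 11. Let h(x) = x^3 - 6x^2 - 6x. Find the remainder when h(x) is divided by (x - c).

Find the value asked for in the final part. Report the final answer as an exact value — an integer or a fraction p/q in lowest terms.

189

Step 1: total draws C(13,4) = 715; favorable C(6,4) = 15; P = 3/143; answer 3/143
Step 2: Y1 = 3/143; threaded value p + q = 146; c = 9; remainder = value at the root: 1*(9)^3 - 6*(9)^2 - 6*(9)^1 = (729) + (-486) + (-54) = 189; answer 189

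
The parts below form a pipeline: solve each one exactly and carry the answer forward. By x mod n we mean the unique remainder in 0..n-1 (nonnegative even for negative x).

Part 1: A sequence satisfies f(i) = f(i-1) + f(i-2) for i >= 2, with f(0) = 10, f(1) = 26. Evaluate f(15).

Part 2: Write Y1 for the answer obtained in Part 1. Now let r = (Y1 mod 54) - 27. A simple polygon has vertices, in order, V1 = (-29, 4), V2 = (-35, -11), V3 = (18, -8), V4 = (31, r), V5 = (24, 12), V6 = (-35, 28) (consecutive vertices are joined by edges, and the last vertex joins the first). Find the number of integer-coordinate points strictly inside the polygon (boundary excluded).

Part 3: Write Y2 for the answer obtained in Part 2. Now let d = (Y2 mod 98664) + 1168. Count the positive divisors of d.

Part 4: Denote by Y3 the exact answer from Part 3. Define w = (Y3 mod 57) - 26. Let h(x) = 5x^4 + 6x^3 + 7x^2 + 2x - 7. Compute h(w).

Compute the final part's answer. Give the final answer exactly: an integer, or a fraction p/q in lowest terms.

49

Part 1: f(2) = 1*(26) + 1*(10) = 36; iterating: f(2)=36, f(3)=62, f(4)=98, f(5)=160, f(6)=258, f(7)=418, f(8)=676, f(9)=1094, f(10)=1770, f(11)=2864, f(12)=4634, f(13)=7498, f(14)=12132, f(15)=19630; answer 19630
Part 2: Y1 = 19630; r = 1; cross terms: (-29*-11 - -35*4)=459, (-35*-8 - 18*-11)=478, (18*1 - 31*-8)=266, (31*12 - 24*1)=348, (24*28 - -35*12)=1092, (-35*4 - -29*28)=672; twice the area = |3315| = 3315; area = 3315/2; boundary points = 3 + 1 + 1 + 1 + 1 + 6 = 13; strictly interior points = area - boundary/2 + 1 = 1652; answer 1652
Part 3: Y2 = 1652; d = 2820; 2820 = 2^2 * 3 * 5 * 47; number of divisors = (2+1) * (1+1) * (1+1) * (1+1) = 24; answer 24
Part 4: Y3 = 24; w = -2; 5*(-2)^4 + 6*(-2)^3 + 7*(-2)^2 + 2*(-2)^1 - 7 = (80) + (-48) + (28) + (-4) + (-7) = 49; answer 49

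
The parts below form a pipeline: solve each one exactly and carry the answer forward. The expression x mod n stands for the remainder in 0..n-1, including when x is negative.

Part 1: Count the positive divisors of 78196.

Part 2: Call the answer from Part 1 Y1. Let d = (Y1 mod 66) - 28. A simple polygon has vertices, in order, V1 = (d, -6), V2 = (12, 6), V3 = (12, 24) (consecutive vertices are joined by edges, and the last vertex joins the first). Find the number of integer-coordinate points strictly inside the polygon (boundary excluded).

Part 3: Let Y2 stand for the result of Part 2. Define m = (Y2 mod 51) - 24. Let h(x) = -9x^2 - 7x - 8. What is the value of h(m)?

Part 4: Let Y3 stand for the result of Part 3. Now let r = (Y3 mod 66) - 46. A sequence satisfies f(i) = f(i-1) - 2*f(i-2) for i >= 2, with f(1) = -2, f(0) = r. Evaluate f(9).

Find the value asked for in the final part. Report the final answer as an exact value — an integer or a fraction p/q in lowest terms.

Part 1: 78196 = 2^2 * 113 * 173; number of divisors = (2+1) * (1+1) * (1+1) = 12; answer 12
Part 2: Y1 = 12; d = -16; cross terms: (-16*6 - 12*-6)=-24, (12*24 - 12*6)=216, (12*-6 - -16*24)=312; twice the area = |504| = 504; area = 252; boundary points = 4 + 18 + 2 = 24; strictly interior points = area - boundary/2 + 1 = 241; answer 241
Part 3: Y2 = 241; m = 13; -9*(13)^2 - 7*(13)^1 - 8 = (-1521) + (-91) + (-8) = -1620; answer -1620
Part 4: Y3 = -1620; r = -16; f(2) = 1*(-2) - 2*(-16) = 30; iterating: f(2)=30, f(3)=34, f(4)=-26, f(5)=-94, f(6)=-42, f(7)=146, f(8)=230, f(9)=-62; answer -62

-62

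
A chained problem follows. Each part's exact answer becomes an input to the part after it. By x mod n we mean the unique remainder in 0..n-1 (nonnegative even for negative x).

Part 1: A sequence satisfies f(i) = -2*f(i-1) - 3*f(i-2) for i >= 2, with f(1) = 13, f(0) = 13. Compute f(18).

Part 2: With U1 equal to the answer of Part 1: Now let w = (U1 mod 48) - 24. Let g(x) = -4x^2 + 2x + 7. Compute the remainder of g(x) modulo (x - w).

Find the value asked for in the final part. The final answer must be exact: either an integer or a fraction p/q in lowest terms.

Part 1: f(2) = -2*(13) - 3*(13) = -65; iterating: f(2)=-65, f(3)=91, f(4)=13, f(5)=-299, f(6)=559, f(7)=-221, f(8)=-1235, f(9)=3133, f(10)=-2561, f(11)=-4277, f(12)=16237, f(13)=-19643, f(14)=-9425, f(15)=77779, f(16)=-127283, f(17)=21229, f(18)=339391; answer 339391
Part 2: U1 = 339391; w = 7; remainder = value at the root: -4*(7)^2 + 2*(7)^1 + 7 = (-196) + (14) + (7) = -175; answer -175

-175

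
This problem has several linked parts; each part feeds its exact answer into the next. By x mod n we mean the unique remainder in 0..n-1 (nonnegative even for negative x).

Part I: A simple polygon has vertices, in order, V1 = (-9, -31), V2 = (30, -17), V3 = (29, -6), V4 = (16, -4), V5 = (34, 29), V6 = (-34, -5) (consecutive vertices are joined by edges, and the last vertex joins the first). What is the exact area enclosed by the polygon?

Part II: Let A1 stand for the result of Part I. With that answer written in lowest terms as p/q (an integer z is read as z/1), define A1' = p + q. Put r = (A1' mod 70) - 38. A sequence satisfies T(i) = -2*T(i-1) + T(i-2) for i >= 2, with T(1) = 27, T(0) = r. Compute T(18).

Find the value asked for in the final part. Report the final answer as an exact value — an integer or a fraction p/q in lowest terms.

Part I: cross terms: (-9*-17 - 30*-31)=1083, (30*-6 - 29*-17)=313, (29*-4 - 16*-6)=-20, (16*29 - 34*-4)=600, (34*-5 - -34*29)=816, (-34*-31 - -9*-5)=1009; twice the area = |3801| = 3801; area = 3801/2; answer 3801/2
Part II: A1 = 3801/2; threaded value p + q = 3803; r = -15; T(2) = -2*(27) + 1*(-15) = -69; iterating: T(2)=-69, T(3)=165, T(4)=-399, T(5)=963, T(6)=-2325, T(7)=5613, T(8)=-13551, T(9)=32715, T(10)=-78981, T(11)=190677, T(12)=-460335, T(13)=1111347, T(14)=-2683029, T(15)=6477405, T(16)=-15637839, T(17)=37753083, T(18)=-91144005; answer -91144005

-91144005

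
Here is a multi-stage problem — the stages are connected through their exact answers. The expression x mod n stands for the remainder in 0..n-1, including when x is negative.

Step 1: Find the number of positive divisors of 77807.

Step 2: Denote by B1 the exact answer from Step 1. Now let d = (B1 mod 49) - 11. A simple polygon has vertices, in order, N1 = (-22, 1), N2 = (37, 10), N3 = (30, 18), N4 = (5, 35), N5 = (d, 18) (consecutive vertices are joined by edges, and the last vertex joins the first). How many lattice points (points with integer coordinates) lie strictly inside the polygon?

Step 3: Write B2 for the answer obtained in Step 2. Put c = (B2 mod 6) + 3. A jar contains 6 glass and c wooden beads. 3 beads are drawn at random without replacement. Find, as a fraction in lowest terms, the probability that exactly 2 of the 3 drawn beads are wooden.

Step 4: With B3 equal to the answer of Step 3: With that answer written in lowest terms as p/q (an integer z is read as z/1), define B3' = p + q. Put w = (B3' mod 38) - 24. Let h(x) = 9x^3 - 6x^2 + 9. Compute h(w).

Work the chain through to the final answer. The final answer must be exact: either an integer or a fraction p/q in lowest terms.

Step 1: 77807 = 29 * 2683; number of divisors = (1+1) * (1+1) = 4; answer 4
Step 2: B1 = 4; d = -7; cross terms: (-22*10 - 37*1)=-257, (37*18 - 30*10)=366, (30*35 - 5*18)=960, (5*18 - -7*35)=335, (-7*1 - -22*18)=389; twice the area = |1793| = 1793; area = 1793/2; boundary points = 1 + 1 + 1 + 1 + 1 = 5; strictly interior points = area - boundary/2 + 1 = 895; answer 895
Step 3: B2 = 895; c = 4; total draws C(10,3) = 120; favorable C(4,2)*C(6,1) = 36; P = 3/10; answer 3/10
Step 4: B3 = 3/10; threaded value p + q = 13; w = -11; 9*(-11)^3 - 6*(-11)^2 + 9 = (-11979) + (-726) + (9) = -12696; answer -12696

-12696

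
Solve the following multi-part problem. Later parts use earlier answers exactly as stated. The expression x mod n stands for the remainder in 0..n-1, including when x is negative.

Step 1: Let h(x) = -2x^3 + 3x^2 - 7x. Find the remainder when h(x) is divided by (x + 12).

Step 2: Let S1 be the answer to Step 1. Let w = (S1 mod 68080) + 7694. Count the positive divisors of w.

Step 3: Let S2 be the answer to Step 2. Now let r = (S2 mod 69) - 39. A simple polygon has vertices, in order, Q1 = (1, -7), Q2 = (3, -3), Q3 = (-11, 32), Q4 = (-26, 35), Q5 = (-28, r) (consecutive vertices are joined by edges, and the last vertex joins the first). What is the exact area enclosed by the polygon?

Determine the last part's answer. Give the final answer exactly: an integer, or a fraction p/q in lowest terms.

Step 1: remainder = value at the root: -2*(-12)^3 + 3*(-12)^2 - 7*(-12)^1 = (3456) + (432) + (84) = 3972; answer 3972
Step 2: S1 = 3972; w = 11666; 11666 = 2 * 19 * 307; number of divisors = (1+1) * (1+1) * (1+1) = 8; answer 8
Step 3: S2 = 8; r = -31; cross terms: (1*-3 - 3*-7)=18, (3*32 - -11*-3)=63, (-11*35 - -26*32)=447, (-26*-31 - -28*35)=1786, (-28*-7 - 1*-31)=227; twice the area = |2541| = 2541; area = 2541/2; answer 2541/2

2541/2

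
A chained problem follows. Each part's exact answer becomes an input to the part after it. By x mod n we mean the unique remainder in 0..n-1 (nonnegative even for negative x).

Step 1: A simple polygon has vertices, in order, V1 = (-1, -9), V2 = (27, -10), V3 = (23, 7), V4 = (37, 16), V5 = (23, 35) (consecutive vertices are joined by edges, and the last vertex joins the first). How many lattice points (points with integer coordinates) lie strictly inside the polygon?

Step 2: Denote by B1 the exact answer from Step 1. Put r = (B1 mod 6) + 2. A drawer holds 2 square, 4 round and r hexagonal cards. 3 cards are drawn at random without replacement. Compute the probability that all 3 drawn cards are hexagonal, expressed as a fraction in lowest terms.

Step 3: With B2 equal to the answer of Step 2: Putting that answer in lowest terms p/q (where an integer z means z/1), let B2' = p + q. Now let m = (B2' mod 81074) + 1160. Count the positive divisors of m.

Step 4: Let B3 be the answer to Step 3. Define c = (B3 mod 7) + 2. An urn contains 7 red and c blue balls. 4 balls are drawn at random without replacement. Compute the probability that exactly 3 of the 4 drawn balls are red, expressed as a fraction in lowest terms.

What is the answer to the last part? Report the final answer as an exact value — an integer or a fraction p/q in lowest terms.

Step 1: cross terms: (-1*-10 - 27*-9)=253, (27*7 - 23*-10)=419, (23*16 - 37*7)=109, (37*35 - 23*16)=927, (23*-9 - -1*35)=-172; twice the area = |1536| = 1536; area = 768; boundary points = 1 + 1 + 1 + 1 + 4 = 8; strictly interior points = area - boundary/2 + 1 = 765; answer 765
Step 2: B1 = 765; r = 5; total draws C(11,3) = 165; favorable C(5,3) = 10; P = 2/33; answer 2/33
Step 3: B2 = 2/33; threaded value p + q = 35; m = 1195; 1195 = 5 * 239; number of divisors = (1+1) * (1+1) = 4; answer 4
Step 4: B3 = 4; c = 6; total draws C(13,4) = 715; favorable C(7,3)*C(6,1) = 210; P = 42/143; answer 42/143

42/143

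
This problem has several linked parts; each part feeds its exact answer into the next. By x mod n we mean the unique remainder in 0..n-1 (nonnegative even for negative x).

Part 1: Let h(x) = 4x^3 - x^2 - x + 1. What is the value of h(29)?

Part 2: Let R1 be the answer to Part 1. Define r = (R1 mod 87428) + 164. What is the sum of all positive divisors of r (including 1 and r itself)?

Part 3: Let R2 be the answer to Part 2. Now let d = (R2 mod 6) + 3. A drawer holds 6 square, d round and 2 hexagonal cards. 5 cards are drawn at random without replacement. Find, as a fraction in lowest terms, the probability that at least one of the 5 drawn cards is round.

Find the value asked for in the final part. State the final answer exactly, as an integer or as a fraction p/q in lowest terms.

1231/1287

Part 1: 4*(29)^3 - 1*(29)^2 - 1*(29)^1 + 1 = (97556) + (-841) + (-29) + (1) = 96687; answer 96687
Part 2: R1 = 96687; r = 9423; 9423 = 3^3 * 349; sigma = (1 + 3 + 9 + 27) * (1 + 349) = 40 * 350 = 14000; answer 14000
Part 3: R2 = 14000; d = 5; total draws C(13,5) = 1287; complement C(8,5) = 56; favorable 1287 - 56 = 1231; P = 1231/1287; answer 1231/1287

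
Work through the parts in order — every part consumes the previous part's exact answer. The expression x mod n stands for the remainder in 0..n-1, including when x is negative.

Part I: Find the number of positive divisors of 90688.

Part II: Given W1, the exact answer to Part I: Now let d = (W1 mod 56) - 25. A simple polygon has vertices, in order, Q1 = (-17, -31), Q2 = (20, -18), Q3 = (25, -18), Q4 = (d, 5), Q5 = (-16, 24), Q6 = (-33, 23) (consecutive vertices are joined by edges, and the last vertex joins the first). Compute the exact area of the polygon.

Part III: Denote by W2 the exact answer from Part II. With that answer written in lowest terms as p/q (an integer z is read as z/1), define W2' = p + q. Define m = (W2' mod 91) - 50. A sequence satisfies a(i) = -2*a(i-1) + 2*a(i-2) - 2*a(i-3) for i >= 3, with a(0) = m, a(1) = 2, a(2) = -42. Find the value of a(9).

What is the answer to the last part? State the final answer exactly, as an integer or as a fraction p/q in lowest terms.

Part I: 90688 = 2^6 * 13 * 109; number of divisors = (6+1) * (1+1) * (1+1) = 28; answer 28
Part II: W1 = 28; d = 3; cross terms: (-17*-18 - 20*-31)=926, (20*-18 - 25*-18)=90, (25*5 - 3*-18)=179, (3*24 - -16*5)=152, (-16*23 - -33*24)=424, (-33*-31 - -17*23)=1414; twice the area = |3185| = 3185; area = 3185/2; answer 3185/2
Part III: W2 = 3185/2; threaded value p + q = 3187; m = -48; a(3) = -2*(-42) + 2*(2) - 2*(-48) = 184; iterating: a(3)=184, a(4)=-456, a(5)=1364, a(6)=-4008, a(7)=11656, a(8)=-34056, a(9)=99440; answer 99440

99440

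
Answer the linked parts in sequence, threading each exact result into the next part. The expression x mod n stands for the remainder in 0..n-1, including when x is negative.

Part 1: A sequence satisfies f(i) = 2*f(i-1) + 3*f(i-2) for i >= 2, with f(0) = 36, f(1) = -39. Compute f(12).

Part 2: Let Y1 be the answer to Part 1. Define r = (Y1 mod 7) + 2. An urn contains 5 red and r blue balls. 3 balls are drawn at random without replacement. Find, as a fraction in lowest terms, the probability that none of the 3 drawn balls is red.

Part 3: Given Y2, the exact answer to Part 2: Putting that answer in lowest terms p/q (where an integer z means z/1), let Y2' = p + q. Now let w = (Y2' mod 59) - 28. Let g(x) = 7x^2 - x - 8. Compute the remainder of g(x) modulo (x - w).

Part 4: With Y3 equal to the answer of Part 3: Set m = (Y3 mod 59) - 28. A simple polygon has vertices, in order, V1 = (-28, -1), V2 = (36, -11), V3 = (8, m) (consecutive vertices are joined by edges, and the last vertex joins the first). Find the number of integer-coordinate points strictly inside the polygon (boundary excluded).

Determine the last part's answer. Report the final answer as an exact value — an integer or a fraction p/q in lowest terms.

385

Part 1: f(2) = 2*(-39) + 3*(36) = 30; iterating: f(2)=30, f(3)=-57, f(4)=-24, f(5)=-219, f(6)=-510, f(7)=-1677, f(8)=-4884, f(9)=-14799, f(10)=-44250, f(11)=-132897, f(12)=-398544; answer -398544
Part 2: Y1 = -398544; r = 3; total draws C(8,3) = 56; favorable C(3,3) = 1; P = 1/56; answer 1/56
Part 3: Y2 = 1/56; threaded value p + q = 57; w = 29; remainder = value at the root: 7*(29)^2 - 1*(29)^1 - 8 = (5887) + (-29) + (-8) = 5850; answer 5850
Part 4: Y3 = 5850; m = -19; cross terms: (-28*-11 - 36*-1)=344, (36*-19 - 8*-11)=-596, (8*-1 - -28*-19)=-540; twice the area = |-792| = 792; area = 396; boundary points = 2 + 4 + 18 = 24; strictly interior points = area - boundary/2 + 1 = 385; answer 385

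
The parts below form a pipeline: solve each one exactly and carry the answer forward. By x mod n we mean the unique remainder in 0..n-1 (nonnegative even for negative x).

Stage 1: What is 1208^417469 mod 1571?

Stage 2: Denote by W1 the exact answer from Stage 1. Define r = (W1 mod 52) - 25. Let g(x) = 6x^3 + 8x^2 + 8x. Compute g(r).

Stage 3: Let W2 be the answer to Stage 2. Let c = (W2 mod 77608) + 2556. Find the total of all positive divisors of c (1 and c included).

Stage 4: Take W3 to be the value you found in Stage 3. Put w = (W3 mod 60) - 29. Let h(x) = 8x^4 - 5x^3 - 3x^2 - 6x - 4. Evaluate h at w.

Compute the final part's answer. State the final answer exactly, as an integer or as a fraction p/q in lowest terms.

Stage 1: squarings mod 1571: 1208^1=1208, 1208^2=1376, 1208^4=321, 1208^8=926, 1208^16=1281, 1208^32=837, 1208^64=1474, 1208^128=1554, 1208^256=289, 1208^512=258, 1208^1024=582, 1208^2048=959, 1208^4096=646, 1208^8192=1001, 1208^16384=1274, 1208^32768=233, 1208^65536=875, 1208^131072=548, 1208^262144=243; 1208^417469 = 1208^1 * 1208^4 * 1208^8 * 1208^16 * 1208^32 * 1208^128 * 1208^512 * 1208^1024 * 1208^2048 * 1208^4096 * 1208^16384 * 1208^131072 * 1208^262144 = 1326 (mod 1571); answer 1326
Stage 2: W1 = 1326; r = 1; 6*(1)^3 + 8*(1)^2 + 8*(1)^1 = (6) + (8) + (8) = 22; answer 22
Stage 3: W2 = 22; c = 2578; 2578 = 2 * 1289; sigma = (1 + 2) * (1 + 1289) = 3 * 1290 = 3870; answer 3870
Stage 4: W3 = 3870; w = 1; 8*(1)^4 - 5*(1)^3 - 3*(1)^2 - 6*(1)^1 - 4 = (8) + (-5) + (-3) + (-6) + (-4) = -10; answer -10

-10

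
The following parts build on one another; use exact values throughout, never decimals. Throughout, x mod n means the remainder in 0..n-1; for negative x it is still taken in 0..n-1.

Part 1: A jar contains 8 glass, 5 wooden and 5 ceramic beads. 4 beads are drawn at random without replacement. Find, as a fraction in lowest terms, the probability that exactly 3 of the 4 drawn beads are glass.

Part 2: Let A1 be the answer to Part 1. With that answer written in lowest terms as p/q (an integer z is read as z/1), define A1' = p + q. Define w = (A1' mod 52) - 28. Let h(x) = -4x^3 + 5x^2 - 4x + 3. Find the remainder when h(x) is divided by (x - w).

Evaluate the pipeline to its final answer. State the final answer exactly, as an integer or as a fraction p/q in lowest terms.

Part 1: total draws C(18,4) = 3060; favorable C(8,3)*C(10,1) = 560; P = 28/153; answer 28/153
Part 2: A1 = 28/153; threaded value p + q = 181; w = -3; remainder = value at the root: -4*(-3)^3 + 5*(-3)^2 - 4*(-3)^1 + 3 = (108) + (45) + (12) + (3) = 168; answer 168

168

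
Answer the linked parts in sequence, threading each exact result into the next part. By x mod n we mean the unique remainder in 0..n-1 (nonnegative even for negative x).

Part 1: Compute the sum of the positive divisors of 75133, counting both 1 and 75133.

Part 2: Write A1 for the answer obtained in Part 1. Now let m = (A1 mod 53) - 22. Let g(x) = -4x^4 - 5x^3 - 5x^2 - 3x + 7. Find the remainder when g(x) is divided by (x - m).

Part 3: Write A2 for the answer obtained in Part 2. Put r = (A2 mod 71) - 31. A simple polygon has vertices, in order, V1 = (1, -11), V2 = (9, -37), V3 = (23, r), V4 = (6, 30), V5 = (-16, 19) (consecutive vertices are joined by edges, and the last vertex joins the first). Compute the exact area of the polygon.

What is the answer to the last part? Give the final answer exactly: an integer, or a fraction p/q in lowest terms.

2375/2

Part 1: 75133 is prime, so its only divisors are 1 and 75133; sigma = 1 + 75133 = 75134; answer 75134
Part 2: A1 = 75134; m = 11; remainder = value at the root: -4*(11)^4 - 5*(11)^3 - 5*(11)^2 - 3*(11)^1 + 7 = (-58564) + (-6655) + (-605) + (-33) + (7) = -65850; answer -65850
Part 3: A2 = -65850; r = 7; cross terms: (1*-37 - 9*-11)=62, (9*7 - 23*-37)=914, (23*30 - 6*7)=648, (6*19 - -16*30)=594, (-16*-11 - 1*19)=157; twice the area = |2375| = 2375; area = 2375/2; answer 2375/2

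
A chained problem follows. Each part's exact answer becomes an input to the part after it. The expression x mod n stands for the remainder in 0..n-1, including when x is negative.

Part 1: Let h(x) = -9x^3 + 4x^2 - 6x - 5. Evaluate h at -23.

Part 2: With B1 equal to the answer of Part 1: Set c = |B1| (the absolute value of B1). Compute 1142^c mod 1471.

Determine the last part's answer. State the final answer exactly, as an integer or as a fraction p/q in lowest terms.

1283

Part 1: -9*(-23)^3 + 4*(-23)^2 - 6*(-23)^1 - 5 = (109503) + (2116) + (138) + (-5) = 111752; answer 111752
Part 2: B1 = 111752; c = 111752; squarings mod 1471: 1142^1=1142, 1142^2=858, 1142^4=664, 1142^8=1067, 1142^16=1406, 1142^32=1283, 1142^64=40, 1142^128=129, 1142^256=460, 1142^512=1247, 1142^1024=162, 1142^2048=1237, 1142^4096=329, 1142^8192=858, 1142^16384=664, 1142^32768=1067, 1142^65536=1406; 1142^111752 = 1142^8 * 1142^128 * 1142^1024 * 1142^4096 * 1142^8192 * 1142^32768 * 1142^65536 = 1283 (mod 1471); answer 1283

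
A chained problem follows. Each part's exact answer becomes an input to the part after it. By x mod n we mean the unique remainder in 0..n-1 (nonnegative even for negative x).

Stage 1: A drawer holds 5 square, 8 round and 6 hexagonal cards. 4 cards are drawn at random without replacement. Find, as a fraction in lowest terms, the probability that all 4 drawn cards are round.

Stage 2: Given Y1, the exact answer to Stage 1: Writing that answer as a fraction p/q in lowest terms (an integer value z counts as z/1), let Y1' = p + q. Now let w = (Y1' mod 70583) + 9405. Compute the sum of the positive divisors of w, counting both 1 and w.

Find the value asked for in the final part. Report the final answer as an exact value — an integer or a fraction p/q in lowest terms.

Stage 1: total draws C(19,4) = 3876; favorable C(8,4) = 70; P = 35/1938; answer 35/1938
Stage 2: Y1 = 35/1938; threaded value p + q = 1973; w = 11378; 11378 = 2 * 5689; sigma = (1 + 2) * (1 + 5689) = 3 * 5690 = 17070; answer 17070

17070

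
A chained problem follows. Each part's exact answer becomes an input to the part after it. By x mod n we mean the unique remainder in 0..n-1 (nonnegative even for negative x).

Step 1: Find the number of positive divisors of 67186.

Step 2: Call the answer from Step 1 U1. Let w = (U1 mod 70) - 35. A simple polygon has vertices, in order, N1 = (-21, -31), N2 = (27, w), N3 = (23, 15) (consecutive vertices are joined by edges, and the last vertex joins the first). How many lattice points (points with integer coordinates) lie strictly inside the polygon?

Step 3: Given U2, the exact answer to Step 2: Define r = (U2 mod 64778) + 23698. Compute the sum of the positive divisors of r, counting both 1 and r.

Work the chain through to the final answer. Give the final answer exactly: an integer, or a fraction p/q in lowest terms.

32952

Step 1: 67186 = 2 * 7 * 4799; number of divisors = (1+1) * (1+1) * (1+1) = 8; answer 8
Step 2: U1 = 8; w = -27; cross terms: (-21*-27 - 27*-31)=1404, (27*15 - 23*-27)=1026, (23*-31 - -21*15)=-398; twice the area = |2032| = 2032; area = 1016; boundary points = 4 + 2 + 2 = 8; strictly interior points = area - boundary/2 + 1 = 1013; answer 1013
Step 3: U2 = 1013; r = 24711; 24711 = 3 * 8237; sigma = (1 + 3) * (1 + 8237) = 4 * 8238 = 32952; answer 32952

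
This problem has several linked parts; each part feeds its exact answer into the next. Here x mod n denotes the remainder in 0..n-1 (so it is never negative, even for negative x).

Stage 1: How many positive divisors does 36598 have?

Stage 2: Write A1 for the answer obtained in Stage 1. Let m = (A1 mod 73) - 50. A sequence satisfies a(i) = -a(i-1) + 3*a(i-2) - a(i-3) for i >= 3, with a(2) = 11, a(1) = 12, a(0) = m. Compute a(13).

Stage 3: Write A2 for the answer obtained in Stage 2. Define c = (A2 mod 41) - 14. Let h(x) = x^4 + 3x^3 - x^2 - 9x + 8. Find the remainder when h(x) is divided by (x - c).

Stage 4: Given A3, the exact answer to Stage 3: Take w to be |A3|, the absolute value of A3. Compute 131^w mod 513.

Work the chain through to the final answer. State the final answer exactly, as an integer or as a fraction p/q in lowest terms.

Stage 1: 36598 = 2 * 29 * 631; number of divisors = (1+1) * (1+1) * (1+1) = 8; answer 8
Stage 2: A1 = 8; m = -42; a(3) = -1*(11) + 3*(12) - 1*(-42) = 67; iterating: a(3)=67, a(4)=-46, a(5)=236, a(6)=-441, a(7)=1195, a(8)=-2754, a(9)=6780, a(10)=-16237, a(11)=39331, a(12)=-94822, a(13)=229052; answer 229052
Stage 3: A2 = 229052; c = 12; remainder = value at the root: 1*(12)^4 + 3*(12)^3 - 1*(12)^2 - 9*(12)^1 + 8 = (20736) + (5184) + (-144) + (-108) + (8) = 25676; answer 25676
Stage 4: A3 = 25676; w = 25676; squarings mod 513: 131^1=131, 131^2=232, 131^4=472, 131^8=142, 131^16=157, 131^32=25, 131^64=112, 131^128=232, 131^256=472, 131^512=142, 131^1024=157, 131^2048=25, 131^4096=112, 131^8192=232, 131^16384=472; 131^25676 = 131^4 * 131^8 * 131^64 * 131^1024 * 131^8192 * 131^16384 = 142 (mod 513); answer 142

142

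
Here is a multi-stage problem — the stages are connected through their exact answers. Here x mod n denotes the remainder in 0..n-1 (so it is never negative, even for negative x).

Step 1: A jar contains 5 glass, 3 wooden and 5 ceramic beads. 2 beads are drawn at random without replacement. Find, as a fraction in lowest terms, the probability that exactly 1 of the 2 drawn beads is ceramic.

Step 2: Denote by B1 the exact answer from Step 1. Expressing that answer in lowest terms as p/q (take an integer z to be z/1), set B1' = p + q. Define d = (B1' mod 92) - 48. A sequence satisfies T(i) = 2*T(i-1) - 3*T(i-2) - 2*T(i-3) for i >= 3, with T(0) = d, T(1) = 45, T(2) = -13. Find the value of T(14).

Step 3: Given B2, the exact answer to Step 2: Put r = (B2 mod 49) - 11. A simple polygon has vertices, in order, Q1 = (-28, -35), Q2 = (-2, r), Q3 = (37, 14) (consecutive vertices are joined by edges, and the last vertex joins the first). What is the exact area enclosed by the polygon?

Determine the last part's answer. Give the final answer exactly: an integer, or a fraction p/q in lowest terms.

741/2

Step 1: total draws C(13,2) = 78; favorable C(5,1)*C(8,1) = 40; P = 20/39; answer 20/39
Step 2: B1 = 20/39; threaded value p + q = 59; d = 11; T(3) = 2*(-13) - 3*(45) - 2*(11) = -183; iterating: T(3)=-183, T(4)=-417, T(5)=-259, T(6)=1099, T(7)=3809, T(8)=4839, T(9)=-3947, T(10)=-30029, T(11)=-57895, T(12)=-17809, T(13)=198125, T(14)=565467; answer 565467
Step 3: B2 = 565467; r = -4; cross terms: (-28*-4 - -2*-35)=42, (-2*14 - 37*-4)=120, (37*-35 - -28*14)=-903; twice the area = |-741| = 741; area = 741/2; answer 741/2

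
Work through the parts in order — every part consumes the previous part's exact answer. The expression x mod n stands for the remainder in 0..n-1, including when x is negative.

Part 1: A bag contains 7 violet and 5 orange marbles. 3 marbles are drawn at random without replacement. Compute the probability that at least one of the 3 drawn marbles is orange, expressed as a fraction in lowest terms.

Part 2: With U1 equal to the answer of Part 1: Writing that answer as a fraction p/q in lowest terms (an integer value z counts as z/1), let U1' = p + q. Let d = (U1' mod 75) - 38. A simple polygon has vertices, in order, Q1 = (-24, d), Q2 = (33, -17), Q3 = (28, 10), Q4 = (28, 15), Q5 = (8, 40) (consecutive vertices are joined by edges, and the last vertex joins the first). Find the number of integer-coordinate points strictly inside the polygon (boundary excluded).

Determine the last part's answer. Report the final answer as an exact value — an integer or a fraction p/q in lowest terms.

2047

Part 1: total draws C(12,3) = 220; complement C(7,3) = 35; favorable 220 - 35 = 185; P = 37/44; answer 37/44
Part 2: U1 = 37/44; threaded value p + q = 81; d = -32; cross terms: (-24*-17 - 33*-32)=1464, (33*10 - 28*-17)=806, (28*15 - 28*10)=140, (28*40 - 8*15)=1000, (8*-32 - -24*40)=704; twice the area = |4114| = 4114; area = 2057; boundary points = 3 + 1 + 5 + 5 + 8 = 22; strictly interior points = area - boundary/2 + 1 = 2047; answer 2047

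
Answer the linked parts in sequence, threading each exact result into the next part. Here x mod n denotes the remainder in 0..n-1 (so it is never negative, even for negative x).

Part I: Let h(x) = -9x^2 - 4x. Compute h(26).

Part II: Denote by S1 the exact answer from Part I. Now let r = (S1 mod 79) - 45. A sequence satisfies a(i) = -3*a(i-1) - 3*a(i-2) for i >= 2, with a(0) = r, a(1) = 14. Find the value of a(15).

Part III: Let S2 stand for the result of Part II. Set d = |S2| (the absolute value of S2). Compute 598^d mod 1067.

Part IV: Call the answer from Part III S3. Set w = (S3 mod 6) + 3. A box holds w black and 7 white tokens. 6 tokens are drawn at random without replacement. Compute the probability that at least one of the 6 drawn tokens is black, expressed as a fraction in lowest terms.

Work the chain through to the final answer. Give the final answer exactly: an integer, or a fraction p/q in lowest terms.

Part I: -9*(26)^2 - 4*(26)^1 = (-6084) + (-104) = -6188; answer -6188
Part II: S1 = -6188; r = 8; a(2) = -3*(14) - 3*(8) = -66; iterating: a(2)=-66, a(3)=156, a(4)=-270, a(5)=342, a(6)=-216, a(7)=-378, a(8)=1782, a(9)=-4212, a(10)=7290, a(11)=-9234, a(12)=5832, a(13)=10206, a(14)=-48114, a(15)=113724; answer 113724
Part III: S2 = 113724; d = 113724; squarings mod 1067: 598^1=598, 598^2=159, 598^4=740, 598^8=229, 598^16=158, 598^32=423, 598^64=740, 598^128=229, 598^256=158, 598^512=423, 598^1024=740, 598^2048=229, 598^4096=158, 598^8192=423, 598^16384=740, 598^32768=229, 598^65536=158; 598^113724 = 598^4 * 598^8 * 598^16 * 598^32 * 598^1024 * 598^2048 * 598^4096 * 598^8192 * 598^32768 * 598^65536 = 971 (mod 1067); answer 971
Part IV: S3 = 971; w = 8; total draws C(15,6) = 5005; complement C(7,6) = 7; favorable 5005 - 7 = 4998; P = 714/715; answer 714/715

714/715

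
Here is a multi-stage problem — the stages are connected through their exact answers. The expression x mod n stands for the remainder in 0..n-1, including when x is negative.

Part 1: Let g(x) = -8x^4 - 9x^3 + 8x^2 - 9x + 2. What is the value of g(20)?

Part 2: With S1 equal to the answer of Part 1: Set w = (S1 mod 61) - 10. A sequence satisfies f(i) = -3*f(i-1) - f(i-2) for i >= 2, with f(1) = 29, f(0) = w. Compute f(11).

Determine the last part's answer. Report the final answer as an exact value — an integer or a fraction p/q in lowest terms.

Part 1: -8*(20)^4 - 9*(20)^3 + 8*(20)^2 - 9*(20)^1 + 2 = (-1280000) + (-72000) + (3200) + (-180) + (2) = -1348978; answer -1348978
Part 2: S1 = -1348978; w = 27; f(2) = -3*(29) - 1*(27) = -114; iterating: f(2)=-114, f(3)=313, f(4)=-825, f(5)=2162, f(6)=-5661, f(7)=14821, f(8)=-38802, f(9)=101585, f(10)=-265953, f(11)=696274; answer 696274

696274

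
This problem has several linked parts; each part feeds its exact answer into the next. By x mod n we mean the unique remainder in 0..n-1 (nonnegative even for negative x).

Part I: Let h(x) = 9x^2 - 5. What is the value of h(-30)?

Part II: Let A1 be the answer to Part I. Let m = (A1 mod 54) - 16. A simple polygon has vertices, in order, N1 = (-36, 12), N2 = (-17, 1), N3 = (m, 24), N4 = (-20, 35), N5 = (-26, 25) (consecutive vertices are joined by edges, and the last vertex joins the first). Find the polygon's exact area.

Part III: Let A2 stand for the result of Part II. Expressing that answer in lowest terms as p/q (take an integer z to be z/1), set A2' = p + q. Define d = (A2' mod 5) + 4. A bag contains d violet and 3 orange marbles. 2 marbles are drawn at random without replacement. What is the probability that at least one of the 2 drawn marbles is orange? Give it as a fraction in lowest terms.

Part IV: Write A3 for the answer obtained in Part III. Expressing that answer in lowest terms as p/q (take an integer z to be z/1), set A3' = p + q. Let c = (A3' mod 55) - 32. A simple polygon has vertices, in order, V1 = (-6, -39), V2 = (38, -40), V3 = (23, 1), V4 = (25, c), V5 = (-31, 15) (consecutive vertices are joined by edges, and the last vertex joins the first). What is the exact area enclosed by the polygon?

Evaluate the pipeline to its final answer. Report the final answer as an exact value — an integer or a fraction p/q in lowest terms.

Part I: 9*(-30)^2 - 5 = (8100) + (-5) = 8095; answer 8095
Part II: A1 = 8095; m = 33; cross terms: (-36*1 - -17*12)=168, (-17*24 - 33*1)=-441, (33*35 - -20*24)=1635, (-20*25 - -26*35)=410, (-26*12 - -36*25)=588; twice the area = |2360| = 2360; area = 1180; answer 1180
Part III: A2 = 1180; threaded value p + q = 1181; d = 5; total draws C(8,2) = 28; complement C(5,2) = 10; favorable 28 - 10 = 18; P = 9/14; answer 9/14
Part IV: A3 = 9/14; threaded value p + q = 23; c = -9; cross terms: (-6*-40 - 38*-39)=1722, (38*1 - 23*-40)=958, (23*-9 - 25*1)=-232, (25*15 - -31*-9)=96, (-31*-39 - -6*15)=1299; twice the area = |3843| = 3843; area = 3843/2; answer 3843/2

3843/2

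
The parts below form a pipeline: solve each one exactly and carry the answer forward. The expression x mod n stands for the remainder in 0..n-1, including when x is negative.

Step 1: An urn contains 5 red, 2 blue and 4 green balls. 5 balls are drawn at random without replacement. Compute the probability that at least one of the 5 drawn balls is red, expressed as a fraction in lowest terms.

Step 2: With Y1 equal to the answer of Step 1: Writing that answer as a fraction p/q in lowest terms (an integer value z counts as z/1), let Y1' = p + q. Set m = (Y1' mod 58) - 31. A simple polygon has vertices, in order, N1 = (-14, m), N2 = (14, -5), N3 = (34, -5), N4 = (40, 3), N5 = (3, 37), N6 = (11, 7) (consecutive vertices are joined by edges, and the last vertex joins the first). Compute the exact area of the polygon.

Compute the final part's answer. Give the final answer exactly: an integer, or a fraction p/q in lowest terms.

Step 1: total draws C(11,5) = 462; complement C(6,5) = 6; favorable 462 - 6 = 456; P = 76/77; answer 76/77
Step 2: Y1 = 76/77; threaded value p + q = 153; m = 6; cross terms: (-14*-5 - 14*6)=-14, (14*-5 - 34*-5)=100, (34*3 - 40*-5)=302, (40*37 - 3*3)=1471, (3*7 - 11*37)=-386, (11*6 - -14*7)=164; twice the area = |1637| = 1637; area = 1637/2; answer 1637/2

1637/2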